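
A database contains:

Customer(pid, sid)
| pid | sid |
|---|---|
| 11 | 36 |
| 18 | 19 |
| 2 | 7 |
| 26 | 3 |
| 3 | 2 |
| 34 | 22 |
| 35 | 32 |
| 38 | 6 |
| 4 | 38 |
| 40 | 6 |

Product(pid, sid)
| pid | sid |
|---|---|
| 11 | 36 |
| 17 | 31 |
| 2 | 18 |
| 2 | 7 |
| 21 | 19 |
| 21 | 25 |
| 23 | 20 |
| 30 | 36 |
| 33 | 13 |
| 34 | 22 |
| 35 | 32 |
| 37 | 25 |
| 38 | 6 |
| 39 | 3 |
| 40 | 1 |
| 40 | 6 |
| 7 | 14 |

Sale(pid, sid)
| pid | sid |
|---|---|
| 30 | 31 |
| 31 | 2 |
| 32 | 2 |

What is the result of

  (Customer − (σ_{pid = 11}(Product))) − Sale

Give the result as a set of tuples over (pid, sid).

Filtering on pid = 11 leaves {(11, 36)}.
Taking the difference: {(18, 19), (2, 7), (26, 3), (3, 2), (34, 22), (35, 32), (38, 6), (4, 38), (40, 6)}
Taking the difference: {(18, 19), (2, 7), (26, 3), (3, 2), (34, 22), (35, 32), (38, 6), (4, 38), (40, 6)}

{(18, 19), (2, 7), (26, 3), (3, 2), (34, 22), (35, 32), (38, 6), (4, 38), (40, 6)}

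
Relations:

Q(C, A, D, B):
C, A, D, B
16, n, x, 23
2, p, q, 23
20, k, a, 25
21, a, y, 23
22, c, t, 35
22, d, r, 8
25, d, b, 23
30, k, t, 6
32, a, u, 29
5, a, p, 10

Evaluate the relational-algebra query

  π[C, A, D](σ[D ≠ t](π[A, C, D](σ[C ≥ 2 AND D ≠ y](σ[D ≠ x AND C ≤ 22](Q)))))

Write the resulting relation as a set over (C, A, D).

Selection D ≠ x AND C ≤ 22: {(2, p, q, 23), (20, k, a, 25), (21, a, y, 23), (22, c, t, 35), (22, d, r, 8), (5, a, p, 10)}
Selection C ≥ 2 AND D ≠ y: {(2, p, q, 23), (20, k, a, 25), (22, c, t, 35), (22, d, r, 8), (5, a, p, 10)}
Keep only column(s) A, C, D: {(a, 5, p), (c, 22, t), (d, 22, r), (k, 20, a), (p, 2, q)}
Selection D ≠ t: {(a, 5, p), (d, 22, r), (k, 20, a), (p, 2, q)}
Keep only column(s) C, A, D: {(2, p, q), (20, k, a), (22, d, r), (5, a, p)}

{(2, p, q), (20, k, a), (22, d, r), (5, a, p)}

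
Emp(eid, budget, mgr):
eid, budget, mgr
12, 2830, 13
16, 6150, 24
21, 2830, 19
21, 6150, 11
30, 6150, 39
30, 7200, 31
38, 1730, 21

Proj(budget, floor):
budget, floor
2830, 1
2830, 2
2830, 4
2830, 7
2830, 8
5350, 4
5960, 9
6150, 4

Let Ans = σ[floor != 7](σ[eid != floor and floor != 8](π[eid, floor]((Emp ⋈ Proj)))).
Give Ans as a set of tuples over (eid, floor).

Joining Emp and Proj on budget yields {(12, 2830, 13, 1), (12, 2830, 13, 2), (12, 2830, 13, 4), (12, 2830, 13, 7), (12, 2830, 13, 8), (16, 6150, 24, 4), (21, 2830, 19, 1), (21, 2830, 19, 2), (21, 2830, 19, 4), (21, 2830, 19, 7), (21, 2830, 19, 8), (21, 6150, 11, 4), (30, 6150, 39, 4)}.
π[eid, floor]: project onto (eid, floor) (1 duplicate(s) eliminated) → {(12, 1), (12, 2), (12, 4), (12, 7), (12, 8), (16, 4), (21, 1), (21, 2), (21, 4), (21, 7), (21, 8), (30, 4)}
Selection eid != floor and floor != 8: {(12, 1), (12, 2), (12, 4), (12, 7), (16, 4), (21, 1), (21, 2), (21, 4), (21, 7), (30, 4)}
Selection floor != 7: {(12, 1), (12, 2), (12, 4), (16, 4), (21, 1), (21, 2), (21, 4), (30, 4)}

{(12, 1), (12, 2), (12, 4), (16, 4), (21, 1), (21, 2), (21, 4), (30, 4)}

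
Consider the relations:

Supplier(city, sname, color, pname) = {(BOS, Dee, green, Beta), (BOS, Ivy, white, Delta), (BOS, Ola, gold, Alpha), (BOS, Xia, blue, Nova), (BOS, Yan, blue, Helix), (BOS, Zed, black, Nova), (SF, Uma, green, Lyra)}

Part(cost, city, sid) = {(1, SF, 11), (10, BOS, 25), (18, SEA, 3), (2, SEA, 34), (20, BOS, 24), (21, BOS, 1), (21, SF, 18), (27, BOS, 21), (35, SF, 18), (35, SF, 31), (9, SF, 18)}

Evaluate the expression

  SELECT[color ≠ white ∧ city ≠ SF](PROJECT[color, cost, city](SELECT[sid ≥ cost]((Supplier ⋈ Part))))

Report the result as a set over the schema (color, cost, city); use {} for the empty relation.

Natural join on city: {(BOS, Dee, green, Beta, 10, 25), (BOS, Dee, green, Beta, 20, 24), (BOS, Dee, green, Beta, 21, 1), (BOS, Dee, green, Beta, 27, 21), (BOS, Ivy, white, Delta, 10, 25), (BOS, Ivy, white, Delta, 20, 24), (BOS, Ivy, white, Delta, 21, 1), (BOS, Ivy, white, Delta, 27, 21), (BOS, Ola, gold, Alpha, 10, 25), (BOS, Ola, gold, Alpha, 20, 24), (BOS, Ola, gold, Alpha, 21, 1), (BOS, Ola, gold, Alpha, 27, 21), (BOS, Xia, blue, Nova, 10, 25), (BOS, Xia, blue, Nova, 20, 24), (BOS, Xia, blue, Nova, 21, 1), (BOS, Xia, blue, Nova, 27, 21), (BOS, Yan, blue, Helix, 10, 25), (BOS, Yan, blue, Helix, 20, 24), (BOS, Yan, blue, Helix, 21, 1), (BOS, Yan, blue, Helix, 27, 21), (BOS, Zed, black, Nova, 10, 25), (BOS, Zed, black, Nova, 20, 24), (BOS, Zed, black, Nova, 21, 1), (BOS, Zed, black, Nova, 27, 21), (SF, Uma, green, Lyra, 1, 11), (SF, Uma, green, Lyra, 21, 18), (SF, Uma, green, Lyra, 35, 18), (SF, Uma, green, Lyra, 35, 31), (SF, Uma, green, Lyra, 9, 18)}
Apply σ_{sid ≥ cost}; surviving tuples: {(BOS, Dee, green, Beta, 10, 25), (BOS, Dee, green, Beta, 20, 24), (BOS, Ivy, white, Delta, 10, 25), (BOS, Ivy, white, Delta, 20, 24), (BOS, Ola, gold, Alpha, 10, 25), (BOS, Ola, gold, Alpha, 20, 24), (BOS, Xia, blue, Nova, 10, 25), (BOS, Xia, blue, Nova, 20, 24), (BOS, Yan, blue, Helix, 10, 25), (BOS, Yan, blue, Helix, 20, 24), (BOS, Zed, black, Nova, 10, 25), (BOS, Zed, black, Nova, 20, 24), (SF, Uma, green, Lyra, 1, 11), (SF, Uma, green, Lyra, 9, 18)}
π_{color, cost, city} gives {(black, 10, BOS), (black, 20, BOS), (blue, 10, BOS), (blue, 20, BOS), (gold, 10, BOS), (gold, 20, BOS), (green, 1, SF), (green, 10, BOS), (green, 20, BOS), (green, 9, SF), (white, 10, BOS), (white, 20, BOS)} (2 duplicate(s) eliminated).
Apply σ_{color ≠ white ∧ city ≠ SF}; surviving tuples: {(black, 10, BOS), (black, 20, BOS), (blue, 10, BOS), (blue, 20, BOS), (gold, 10, BOS), (gold, 20, BOS), (green, 10, BOS), (green, 20, BOS)}

{(black, 10, BOS), (black, 20, BOS), (blue, 10, BOS), (blue, 20, BOS), (gold, 10, BOS), (gold, 20, BOS), (green, 10, BOS), (green, 20, BOS)}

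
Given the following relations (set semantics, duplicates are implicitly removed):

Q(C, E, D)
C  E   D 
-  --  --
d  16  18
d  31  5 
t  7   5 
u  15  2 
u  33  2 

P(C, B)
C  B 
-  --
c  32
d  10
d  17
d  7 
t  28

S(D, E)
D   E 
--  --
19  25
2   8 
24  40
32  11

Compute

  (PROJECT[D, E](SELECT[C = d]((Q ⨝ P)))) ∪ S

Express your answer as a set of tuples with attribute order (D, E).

Natural join on C: {(d, 16, 18, 10), (d, 16, 18, 17), (d, 16, 18, 7), (d, 31, 5, 10), (d, 31, 5, 17), (d, 31, 5, 7), (t, 7, 5, 28)}
Selection C = d: {(d, 16, 18, 10), (d, 16, 18, 17), (d, 16, 18, 7), (d, 31, 5, 10), (d, 31, 5, 17), (d, 31, 5, 7)}
Projecting to D, E (4 duplicate(s) eliminated): {(18, 16), (5, 31)}
Set union of the two operands is {(18, 16), (19, 25), (2, 8), (24, 40), (32, 11), (5, 31)}.

{(18, 16), (19, 25), (2, 8), (24, 40), (32, 11), (5, 31)}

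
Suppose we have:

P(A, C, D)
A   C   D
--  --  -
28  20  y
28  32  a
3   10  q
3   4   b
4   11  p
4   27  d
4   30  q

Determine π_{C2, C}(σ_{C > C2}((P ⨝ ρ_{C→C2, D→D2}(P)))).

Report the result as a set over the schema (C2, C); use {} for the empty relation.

{(11, 27), (11, 30), (20, 32), (27, 30), (4, 10)}

ρ[C→C2, D→D2]: schema becomes (A, C2, D2); tuples unchanged.
Joining P and ρ_{C→C2, D→D2}(P) on A yields {(28, 20, y, 20, y), (28, 20, y, 32, a), (28, 32, a, 20, y), (28, 32, a, 32, a), (3, 10, q, 10, q), (3, 10, q, 4, b), (3, 4, b, 10, q), (3, 4, b, 4, b), (4, 11, p, 11, p), (4, 11, p, 27, d), (4, 11, p, 30, q), (4, 27, d, 11, p), (4, 27, d, 27, d), (4, 27, d, 30, q), (4, 30, q, 11, p), (4, 30, q, 27, d), (4, 30, q, 30, q)}.
Apply σ_{C > C2}; surviving tuples: {(28, 32, a, 20, y), (3, 10, q, 4, b), (4, 27, d, 11, p), (4, 30, q, 11, p), (4, 30, q, 27, d)}
π[C2, C]: project onto (C2, C) → {(11, 27), (11, 30), (20, 32), (27, 30), (4, 10)}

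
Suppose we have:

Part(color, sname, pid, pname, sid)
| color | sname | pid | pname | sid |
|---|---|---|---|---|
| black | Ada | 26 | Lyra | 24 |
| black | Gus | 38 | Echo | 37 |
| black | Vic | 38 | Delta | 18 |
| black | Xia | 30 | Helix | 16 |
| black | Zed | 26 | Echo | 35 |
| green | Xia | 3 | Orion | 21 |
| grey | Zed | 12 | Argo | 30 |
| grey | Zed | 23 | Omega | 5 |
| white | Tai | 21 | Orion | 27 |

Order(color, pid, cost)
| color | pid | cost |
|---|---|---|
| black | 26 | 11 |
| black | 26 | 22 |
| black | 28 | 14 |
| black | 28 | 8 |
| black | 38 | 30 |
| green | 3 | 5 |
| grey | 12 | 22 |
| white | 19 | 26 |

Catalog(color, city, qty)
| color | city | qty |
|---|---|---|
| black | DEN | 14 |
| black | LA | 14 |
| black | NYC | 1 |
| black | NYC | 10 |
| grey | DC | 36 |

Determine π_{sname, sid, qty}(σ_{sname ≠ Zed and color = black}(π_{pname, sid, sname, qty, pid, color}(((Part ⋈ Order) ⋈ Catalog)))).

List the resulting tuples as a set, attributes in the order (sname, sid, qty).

Natural join on color, pid: {(black, Ada, 26, Lyra, 24, 11), (black, Ada, 26, Lyra, 24, 22), (black, Gus, 38, Echo, 37, 30), (black, Vic, 38, Delta, 18, 30), (black, Zed, 26, Echo, 35, 11), (black, Zed, 26, Echo, 35, 22), (green, Xia, 3, Orion, 21, 5), (grey, Zed, 12, Argo, 30, 22)}
Natural join on color: {(black, Ada, 26, Lyra, 24, 11, DEN, 14), (black, Ada, 26, Lyra, 24, 11, LA, 14), (black, Ada, 26, Lyra, 24, 11, NYC, 1), (black, Ada, 26, Lyra, 24, 11, NYC, 10), (black, Ada, 26, Lyra, 24, 22, DEN, 14), (black, Ada, 26, Lyra, 24, 22, LA, 14), (black, Ada, 26, Lyra, 24, 22, NYC, 1), (black, Ada, 26, Lyra, 24, 22, NYC, 10), (black, Gus, 38, Echo, 37, 30, DEN, 14), (black, Gus, 38, Echo, 37, 30, LA, 14), (black, Gus, 38, Echo, 37, 30, NYC, 1), (black, Gus, 38, Echo, 37, 30, NYC, 10), (black, Vic, 38, Delta, 18, 30, DEN, 14), (black, Vic, 38, Delta, 18, 30, LA, 14), (black, Vic, 38, Delta, 18, 30, NYC, 1), (black, Vic, 38, Delta, 18, 30, NYC, 10), (black, Zed, 26, Echo, 35, 11, DEN, 14), (black, Zed, 26, Echo, 35, 11, LA, 14), (black, Zed, 26, Echo, 35, 11, NYC, 1), (black, Zed, 26, Echo, 35, 11, NYC, 10), (black, Zed, 26, Echo, 35, 22, DEN, 14), (black, Zed, 26, Echo, 35, 22, LA, 14), (black, Zed, 26, Echo, 35, 22, NYC, 1), (black, Zed, 26, Echo, 35, 22, NYC, 10), (grey, Zed, 12, Argo, 30, 22, DC, 36)}
Projecting to pname, sid, sname, qty, pid, color (12 duplicate(s) eliminated): {(Argo, 30, Zed, 36, 12, grey), (Delta, 18, Vic, 1, 38, black), (Delta, 18, Vic, 10, 38, black), (Delta, 18, Vic, 14, 38, black), (Echo, 35, Zed, 1, 26, black), (Echo, 35, Zed, 10, 26, black), (Echo, 35, Zed, 14, 26, black), (Echo, 37, Gus, 1, 38, black), (Echo, 37, Gus, 10, 38, black), (Echo, 37, Gus, 14, 38, black), (Lyra, 24, Ada, 1, 26, black), (Lyra, 24, Ada, 10, 26, black), (Lyra, 24, Ada, 14, 26, black)}
Apply σ_{sname ≠ Zed and color = black}; surviving tuples: {(Delta, 18, Vic, 1, 38, black), (Delta, 18, Vic, 10, 38, black), (Delta, 18, Vic, 14, 38, black), (Echo, 37, Gus, 1, 38, black), (Echo, 37, Gus, 10, 38, black), (Echo, 37, Gus, 14, 38, black), (Lyra, 24, Ada, 1, 26, black), (Lyra, 24, Ada, 10, 26, black), (Lyra, 24, Ada, 14, 26, black)}
Projecting to sname, sid, qty: {(Ada, 24, 1), (Ada, 24, 10), (Ada, 24, 14), (Gus, 37, 1), (Gus, 37, 10), (Gus, 37, 14), (Vic, 18, 1), (Vic, 18, 10), (Vic, 18, 14)}

{(Ada, 24, 1), (Ada, 24, 10), (Ada, 24, 14), (Gus, 37, 1), (Gus, 37, 10), (Gus, 37, 14), (Vic, 18, 1), (Vic, 18, 10), (Vic, 18, 14)}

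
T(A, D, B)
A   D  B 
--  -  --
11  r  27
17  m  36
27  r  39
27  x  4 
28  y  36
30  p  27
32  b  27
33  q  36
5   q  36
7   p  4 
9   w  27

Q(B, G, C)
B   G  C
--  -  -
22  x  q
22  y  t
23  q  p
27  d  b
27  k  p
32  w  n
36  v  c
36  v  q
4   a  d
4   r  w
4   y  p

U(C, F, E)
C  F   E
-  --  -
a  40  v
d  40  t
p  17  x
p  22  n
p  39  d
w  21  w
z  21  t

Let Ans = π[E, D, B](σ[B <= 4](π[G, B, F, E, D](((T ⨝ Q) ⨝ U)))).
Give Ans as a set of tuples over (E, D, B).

Joining T and Q on B yields {(11, r, 27, d, b), (11, r, 27, k, p), (17, m, 36, v, c), (17, m, 36, v, q), (27, x, 4, a, d), (27, x, 4, r, w), (27, x, 4, y, p), (28, y, 36, v, c), (28, y, 36, v, q), (30, p, 27, d, b), (30, p, 27, k, p), (32, b, 27, d, b), (32, b, 27, k, p), (33, q, 36, v, c), (33, q, 36, v, q), (5, q, 36, v, c), (5, q, 36, v, q), (7, p, 4, a, d), (7, p, 4, r, w), (7, p, 4, y, p), (9, w, 27, d, b), (9, w, 27, k, p)}.
Joining (T ⨝ Q) and U on C yields {(11, r, 27, k, p, 17, x), (11, r, 27, k, p, 22, n), (11, r, 27, k, p, 39, d), (27, x, 4, a, d, 40, t), (27, x, 4, r, w, 21, w), (27, x, 4, y, p, 17, x), (27, x, 4, y, p, 22, n), (27, x, 4, y, p, 39, d), (30, p, 27, k, p, 17, x), (30, p, 27, k, p, 22, n), (30, p, 27, k, p, 39, d), (32, b, 27, k, p, 17, x), (32, b, 27, k, p, 22, n), (32, b, 27, k, p, 39, d), (7, p, 4, a, d, 40, t), (7, p, 4, r, w, 21, w), (7, p, 4, y, p, 17, x), (7, p, 4, y, p, 22, n), (7, p, 4, y, p, 39, d), (9, w, 27, k, p, 17, x), (9, w, 27, k, p, 22, n), (9, w, 27, k, p, 39, d)}.
π[G, B, F, E, D]: project onto (G, B, F, E, D) → {(a, 4, 40, t, p), (a, 4, 40, t, x), (k, 27, 17, x, b), (k, 27, 17, x, p), (k, 27, 17, x, r), (k, 27, 17, x, w), (k, 27, 22, n, b), (k, 27, 22, n, p), (k, 27, 22, n, r), (k, 27, 22, n, w), (k, 27, 39, d, b), (k, 27, 39, d, p), (k, 27, 39, d, r), (k, 27, 39, d, w), (r, 4, 21, w, p), (r, 4, 21, w, x), (y, 4, 17, x, p), (y, 4, 17, x, x), (y, 4, 22, n, p), (y, 4, 22, n, x), (y, 4, 39, d, p), (y, 4, 39, d, x)}
σ[B <= 4]: keep tuples satisfying B <= 4 → {(a, 4, 40, t, p), (a, 4, 40, t, x), (r, 4, 21, w, p), (r, 4, 21, w, x), (y, 4, 17, x, p), (y, 4, 17, x, x), (y, 4, 22, n, p), (y, 4, 22, n, x), (y, 4, 39, d, p), (y, 4, 39, d, x)}
π[E, D, B]: project onto (E, D, B) → {(d, p, 4), (d, x, 4), (n, p, 4), (n, x, 4), (t, p, 4), (t, x, 4), (w, p, 4), (w, x, 4), (x, p, 4), (x, x, 4)}

{(d, p, 4), (d, x, 4), (n, p, 4), (n, x, 4), (t, p, 4), (t, x, 4), (w, p, 4), (w, x, 4), (x, p, 4), (x, x, 4)}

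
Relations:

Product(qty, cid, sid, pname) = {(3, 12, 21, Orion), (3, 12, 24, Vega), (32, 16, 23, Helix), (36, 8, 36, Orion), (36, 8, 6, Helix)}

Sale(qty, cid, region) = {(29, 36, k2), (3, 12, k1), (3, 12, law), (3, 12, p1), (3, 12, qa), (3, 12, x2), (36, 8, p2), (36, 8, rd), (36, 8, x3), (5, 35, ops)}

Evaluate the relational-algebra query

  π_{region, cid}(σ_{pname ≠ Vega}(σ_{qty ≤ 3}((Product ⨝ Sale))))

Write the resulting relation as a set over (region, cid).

Natural join on qty, cid: {(3, 12, 21, Orion, k1), (3, 12, 21, Orion, law), (3, 12, 21, Orion, p1), (3, 12, 21, Orion, qa), (3, 12, 21, Orion, x2), (3, 12, 24, Vega, k1), (3, 12, 24, Vega, law), (3, 12, 24, Vega, p1), (3, 12, 24, Vega, qa), (3, 12, 24, Vega, x2), (36, 8, 36, Orion, p2), (36, 8, 36, Orion, rd), (36, 8, 36, Orion, x3), (36, 8, 6, Helix, p2), (36, 8, 6, Helix, rd), (36, 8, 6, Helix, x3)}
Selection qty ≤ 3: {(3, 12, 21, Orion, k1), (3, 12, 21, Orion, law), (3, 12, 21, Orion, p1), (3, 12, 21, Orion, qa), (3, 12, 21, Orion, x2), (3, 12, 24, Vega, k1), (3, 12, 24, Vega, law), (3, 12, 24, Vega, p1), (3, 12, 24, Vega, qa), (3, 12, 24, Vega, x2)}
Selection pname ≠ Vega: {(3, 12, 21, Orion, k1), (3, 12, 21, Orion, law), (3, 12, 21, Orion, p1), (3, 12, 21, Orion, qa), (3, 12, 21, Orion, x2)}
Keep only column(s) region, cid: {(k1, 12), (law, 12), (p1, 12), (qa, 12), (x2, 12)}

{(k1, 12), (law, 12), (p1, 12), (qa, 12), (x2, 12)}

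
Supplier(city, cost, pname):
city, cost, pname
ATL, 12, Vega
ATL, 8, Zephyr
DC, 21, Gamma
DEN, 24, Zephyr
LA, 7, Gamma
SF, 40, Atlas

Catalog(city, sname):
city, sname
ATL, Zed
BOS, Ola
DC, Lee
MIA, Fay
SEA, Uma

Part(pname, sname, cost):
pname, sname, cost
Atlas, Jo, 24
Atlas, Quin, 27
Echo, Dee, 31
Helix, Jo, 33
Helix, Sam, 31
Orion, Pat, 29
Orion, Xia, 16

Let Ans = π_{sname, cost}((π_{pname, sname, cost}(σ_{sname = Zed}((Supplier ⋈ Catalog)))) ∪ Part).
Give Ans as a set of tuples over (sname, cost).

{(Dee, 31), (Jo, 24), (Jo, 33), (Pat, 29), (Quin, 27), (Sam, 31), (Xia, 16), (Zed, 12), (Zed, 8)}

Joining Supplier and Catalog on city yields {(ATL, 12, Vega, Zed), (ATL, 8, Zephyr, Zed), (DC, 21, Gamma, Lee)}.
Filtering on sname = Zed leaves {(ATL, 12, Vega, Zed), (ATL, 8, Zephyr, Zed)}.
π_{pname, sname, cost} gives {(Vega, Zed, 12), (Zephyr, Zed, 8)}.
Set union of the two operands is {(Atlas, Jo, 24), (Atlas, Quin, 27), (Echo, Dee, 31), (Helix, Jo, 33), (Helix, Sam, 31), (Orion, Pat, 29), (Orion, Xia, 16), (Vega, Zed, 12), (Zephyr, Zed, 8)}.
π_{sname, cost} gives {(Dee, 31), (Jo, 24), (Jo, 33), (Pat, 29), (Quin, 27), (Sam, 31), (Xia, 16), (Zed, 12), (Zed, 8)}.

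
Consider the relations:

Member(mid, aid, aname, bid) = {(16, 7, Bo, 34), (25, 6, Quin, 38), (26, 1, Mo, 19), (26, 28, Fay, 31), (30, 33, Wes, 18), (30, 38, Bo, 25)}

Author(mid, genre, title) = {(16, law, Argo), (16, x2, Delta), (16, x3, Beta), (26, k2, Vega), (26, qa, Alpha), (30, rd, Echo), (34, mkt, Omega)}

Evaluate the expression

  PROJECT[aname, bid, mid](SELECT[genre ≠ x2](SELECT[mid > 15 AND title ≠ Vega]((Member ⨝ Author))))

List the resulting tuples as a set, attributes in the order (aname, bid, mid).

Member ⋈ Author (natural join on mid): {(16, 7, Bo, 34, law, Argo), (16, 7, Bo, 34, x2, Delta), (16, 7, Bo, 34, x3, Beta), (26, 1, Mo, 19, k2, Vega), (26, 1, Mo, 19, qa, Alpha), (26, 28, Fay, 31, k2, Vega), (26, 28, Fay, 31, qa, Alpha), (30, 33, Wes, 18, rd, Echo), (30, 38, Bo, 25, rd, Echo)}
σ[mid > 15 AND title ≠ Vega]: keep tuples satisfying mid > 15 AND title ≠ Vega → {(16, 7, Bo, 34, law, Argo), (16, 7, Bo, 34, x2, Delta), (16, 7, Bo, 34, x3, Beta), (26, 1, Mo, 19, qa, Alpha), (26, 28, Fay, 31, qa, Alpha), (30, 33, Wes, 18, rd, Echo), (30, 38, Bo, 25, rd, Echo)}
σ[genre ≠ x2]: keep tuples satisfying genre ≠ x2 → {(16, 7, Bo, 34, law, Argo), (16, 7, Bo, 34, x3, Beta), (26, 1, Mo, 19, qa, Alpha), (26, 28, Fay, 31, qa, Alpha), (30, 33, Wes, 18, rd, Echo), (30, 38, Bo, 25, rd, Echo)}
Projecting to aname, bid, mid (1 duplicate(s) eliminated): {(Bo, 25, 30), (Bo, 34, 16), (Fay, 31, 26), (Mo, 19, 26), (Wes, 18, 30)}

{(Bo, 25, 30), (Bo, 34, 16), (Fay, 31, 26), (Mo, 19, 26), (Wes, 18, 30)}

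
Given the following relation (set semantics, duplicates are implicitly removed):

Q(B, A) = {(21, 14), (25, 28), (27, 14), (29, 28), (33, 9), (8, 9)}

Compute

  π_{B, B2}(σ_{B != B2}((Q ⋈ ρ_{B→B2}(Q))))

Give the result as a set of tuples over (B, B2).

ρ[B→B2]: schema becomes (B2, A); tuples unchanged.
Joining Q and ρ_{B→B2}(Q) on A yields {(21, 14, 21), (21, 14, 27), (25, 28, 25), (25, 28, 29), (27, 14, 21), (27, 14, 27), (29, 28, 25), (29, 28, 29), (33, 9, 33), (33, 9, 8), (8, 9, 33), (8, 9, 8)}.
σ[B != B2]: keep tuples satisfying B != B2 → {(21, 14, 27), (25, 28, 29), (27, 14, 21), (29, 28, 25), (33, 9, 8), (8, 9, 33)}
Projecting to B, B2: {(21, 27), (25, 29), (27, 21), (29, 25), (33, 8), (8, 33)}

{(21, 27), (25, 29), (27, 21), (29, 25), (33, 8), (8, 33)}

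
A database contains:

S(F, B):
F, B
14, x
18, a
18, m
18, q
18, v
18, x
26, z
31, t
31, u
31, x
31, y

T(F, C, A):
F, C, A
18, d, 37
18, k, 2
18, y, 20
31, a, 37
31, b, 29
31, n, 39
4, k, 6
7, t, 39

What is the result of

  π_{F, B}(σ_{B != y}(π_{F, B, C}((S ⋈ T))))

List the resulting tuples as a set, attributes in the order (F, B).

Natural join on F: {(18, a, d, 37), (18, a, k, 2), (18, a, y, 20), (18, m, d, 37), (18, m, k, 2), (18, m, y, 20), (18, q, d, 37), (18, q, k, 2), (18, q, y, 20), (18, v, d, 37), (18, v, k, 2), (18, v, y, 20), (18, x, d, 37), (18, x, k, 2), (18, x, y, 20), (31, t, a, 37), (31, t, b, 29), (31, t, n, 39), (31, u, a, 37), (31, u, b, 29), (31, u, n, 39), (31, x, a, 37), (31, x, b, 29), (31, x, n, 39), (31, y, a, 37), (31, y, b, 29), (31, y, n, 39)}
Keep only column(s) F, B, C: {(18, a, d), (18, a, k), (18, a, y), (18, m, d), (18, m, k), (18, m, y), (18, q, d), (18, q, k), (18, q, y), (18, v, d), (18, v, k), (18, v, y), (18, x, d), (18, x, k), (18, x, y), (31, t, a), (31, t, b), (31, t, n), (31, u, a), (31, u, b), (31, u, n), (31, x, a), (31, x, b), (31, x, n), (31, y, a), (31, y, b), (31, y, n)}
σ[B != y]: keep tuples satisfying B != y → {(18, a, d), (18, a, k), (18, a, y), (18, m, d), (18, m, k), (18, m, y), (18, q, d), (18, q, k), (18, q, y), (18, v, d), (18, v, k), (18, v, y), (18, x, d), (18, x, k), (18, x, y), (31, t, a), (31, t, b), (31, t, n), (31, u, a), (31, u, b), (31, u, n), (31, x, a), (31, x, b), (31, x, n)}
Keep only column(s) F, B (16 duplicate(s) eliminated): {(18, a), (18, m), (18, q), (18, v), (18, x), (31, t), (31, u), (31, x)}

{(18, a), (18, m), (18, q), (18, v), (18, x), (31, t), (31, u), (31, x)}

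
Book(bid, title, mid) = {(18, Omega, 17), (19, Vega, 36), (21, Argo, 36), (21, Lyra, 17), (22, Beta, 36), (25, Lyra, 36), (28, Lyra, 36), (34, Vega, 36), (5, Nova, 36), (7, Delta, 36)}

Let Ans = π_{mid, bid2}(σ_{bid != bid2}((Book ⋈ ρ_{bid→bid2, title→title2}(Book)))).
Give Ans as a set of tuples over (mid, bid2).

ρ[bid→bid2, title→title2]: schema becomes (bid2, title2, mid); tuples unchanged.
Natural join on mid: {(18, Omega, 17, 18, Omega), (18, Omega, 17, 21, Lyra), (19, Vega, 36, 19, Vega), (19, Vega, 36, 21, Argo), (19, Vega, 36, 22, Beta), (19, Vega, 36, 25, Lyra), (19, Vega, 36, 28, Lyra), (19, Vega, 36, 34, Vega), (19, Vega, 36, 5, Nova), (19, Vega, 36, 7, Delta), (21, Argo, 36, 19, Vega), (21, Argo, 36, 21, Argo), (21, Argo, 36, 22, Beta), (21, Argo, 36, 25, Lyra), (21, Argo, 36, 28, Lyra), (21, Argo, 36, 34, Vega), (21, Argo, 36, 5, Nova), (21, Argo, 36, 7, Delta), (21, Lyra, 17, 18, Omega), (21, Lyra, 17, 21, Lyra), (22, Beta, 36, 19, Vega), (22, Beta, 36, 21, Argo), (22, Beta, 36, 22, Beta), (22, Beta, 36, 25, Lyra), (22, Beta, 36, 28, Lyra), (22, Beta, 36, 34, Vega), (22, Beta, 36, 5, Nova), (22, Beta, 36, 7, Delta), (25, Lyra, 36, 19, Vega), (25, Lyra, 36, 21, Argo), (25, Lyra, 36, 22, Beta), (25, Lyra, 36, 25, Lyra), (25, Lyra, 36, 28, Lyra), (25, Lyra, 36, 34, Vega), (25, Lyra, 36, 5, Nova), (25, Lyra, 36, 7, Delta), (28, Lyra, 36, 19, Vega), (28, Lyra, 36, 21, Argo), (28, Lyra, 36, 22, Beta), (28, Lyra, 36, 25, Lyra), (28, Lyra, 36, 28, Lyra), (28, Lyra, 36, 34, Vega), (28, Lyra, 36, 5, Nova), (28, Lyra, 36, 7, Delta), (34, Vega, 36, 19, Vega), (34, Vega, 36, 21, Argo), (34, Vega, 36, 22, Beta), (34, Vega, 36, 25, Lyra), (34, Vega, 36, 28, Lyra), (34, Vega, 36, 34, Vega), (34, Vega, 36, 5, Nova), (34, Vega, 36, 7, Delta), (5, Nova, 36, 19, Vega), (5, Nova, 36, 21, Argo), (5, Nova, 36, 22, Beta), (5, Nova, 36, 25, Lyra), (5, Nova, 36, 28, Lyra), (5, Nova, 36, 34, Vega), (5, Nova, 36, 5, Nova), (5, Nova, 36, 7, Delta), (7, Delta, 36, 19, Vega), (7, Delta, 36, 21, Argo), (7, Delta, 36, 22, Beta), (7, Delta, 36, 25, Lyra), (7, Delta, 36, 28, Lyra), (7, Delta, 36, 34, Vega), (7, Delta, 36, 5, Nova), (7, Delta, 36, 7, Delta)}
Apply σ_{bid != bid2}; surviving tuples: {(18, Omega, 17, 21, Lyra), (19, Vega, 36, 21, Argo), (19, Vega, 36, 22, Beta), (19, Vega, 36, 25, Lyra), (19, Vega, 36, 28, Lyra), (19, Vega, 36, 34, Vega), (19, Vega, 36, 5, Nova), (19, Vega, 36, 7, Delta), (21, Argo, 36, 19, Vega), (21, Argo, 36, 22, Beta), (21, Argo, 36, 25, Lyra), (21, Argo, 36, 28, Lyra), (21, Argo, 36, 34, Vega), (21, Argo, 36, 5, Nova), (21, Argo, 36, 7, Delta), (21, Lyra, 17, 18, Omega), (22, Beta, 36, 19, Vega), (22, Beta, 36, 21, Argo), (22, Beta, 36, 25, Lyra), (22, Beta, 36, 28, Lyra), (22, Beta, 36, 34, Vega), (22, Beta, 36, 5, Nova), (22, Beta, 36, 7, Delta), (25, Lyra, 36, 19, Vega), (25, Lyra, 36, 21, Argo), (25, Lyra, 36, 22, Beta), (25, Lyra, 36, 28, Lyra), (25, Lyra, 36, 34, Vega), (25, Lyra, 36, 5, Nova), (25, Lyra, 36, 7, Delta), (28, Lyra, 36, 19, Vega), (28, Lyra, 36, 21, Argo), (28, Lyra, 36, 22, Beta), (28, Lyra, 36, 25, Lyra), (28, Lyra, 36, 34, Vega), (28, Lyra, 36, 5, Nova), (28, Lyra, 36, 7, Delta), (34, Vega, 36, 19, Vega), (34, Vega, 36, 21, Argo), (34, Vega, 36, 22, Beta), (34, Vega, 36, 25, Lyra), (34, Vega, 36, 28, Lyra), (34, Vega, 36, 5, Nova), (34, Vega, 36, 7, Delta), (5, Nova, 36, 19, Vega), (5, Nova, 36, 21, Argo), (5, Nova, 36, 22, Beta), (5, Nova, 36, 25, Lyra), (5, Nova, 36, 28, Lyra), (5, Nova, 36, 34, Vega), (5, Nova, 36, 7, Delta), (7, Delta, 36, 19, Vega), (7, Delta, 36, 21, Argo), (7, Delta, 36, 22, Beta), (7, Delta, 36, 25, Lyra), (7, Delta, 36, 28, Lyra), (7, Delta, 36, 34, Vega), (7, Delta, 36, 5, Nova)}
Keep only column(s) mid, bid2 (48 duplicate(s) eliminated): {(17, 18), (17, 21), (36, 19), (36, 21), (36, 22), (36, 25), (36, 28), (36, 34), (36, 5), (36, 7)}

{(17, 18), (17, 21), (36, 19), (36, 21), (36, 22), (36, 25), (36, 28), (36, 34), (36, 5), (36, 7)}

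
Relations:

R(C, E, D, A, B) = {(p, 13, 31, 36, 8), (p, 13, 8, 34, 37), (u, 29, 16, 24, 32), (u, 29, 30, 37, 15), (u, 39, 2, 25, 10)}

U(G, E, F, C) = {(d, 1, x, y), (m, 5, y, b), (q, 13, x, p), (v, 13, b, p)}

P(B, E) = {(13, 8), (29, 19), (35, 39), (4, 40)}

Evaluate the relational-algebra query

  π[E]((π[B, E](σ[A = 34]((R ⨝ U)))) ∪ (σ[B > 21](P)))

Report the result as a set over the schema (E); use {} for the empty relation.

{13, 19, 39}

R ⋈ U (natural join on C, E): {(p, 13, 31, 36, 8, q, x), (p, 13, 31, 36, 8, v, b), (p, 13, 8, 34, 37, q, x), (p, 13, 8, 34, 37, v, b)}
Apply σ_{A = 34}; surviving tuples: {(p, 13, 8, 34, 37, q, x), (p, 13, 8, 34, 37, v, b)}
π[B, E]: project onto (B, E) (1 duplicate(s) eliminated) → {(37, 13)}
Apply σ_{B > 21}; surviving tuples: {(29, 19), (35, 39)}
Taking the union: {(29, 19), (35, 39), (37, 13)}
π[E]: project onto (E) → {13, 19, 39}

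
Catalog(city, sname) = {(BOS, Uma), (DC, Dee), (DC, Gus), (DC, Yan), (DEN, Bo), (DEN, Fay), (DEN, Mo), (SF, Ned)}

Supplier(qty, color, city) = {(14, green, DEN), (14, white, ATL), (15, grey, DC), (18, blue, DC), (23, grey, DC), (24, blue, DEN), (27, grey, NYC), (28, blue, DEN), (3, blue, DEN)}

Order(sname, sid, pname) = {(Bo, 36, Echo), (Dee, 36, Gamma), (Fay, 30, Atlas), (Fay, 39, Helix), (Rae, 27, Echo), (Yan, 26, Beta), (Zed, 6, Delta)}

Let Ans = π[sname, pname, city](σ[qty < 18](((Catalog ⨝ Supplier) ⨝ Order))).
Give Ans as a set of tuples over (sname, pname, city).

{(Bo, Echo, DEN), (Dee, Gamma, DC), (Fay, Atlas, DEN), (Fay, Helix, DEN), (Yan, Beta, DC)}

Natural join on city: {(DC, Dee, 15, grey), (DC, Dee, 18, blue), (DC, Dee, 23, grey), (DC, Gus, 15, grey), (DC, Gus, 18, blue), (DC, Gus, 23, grey), (DC, Yan, 15, grey), (DC, Yan, 18, blue), (DC, Yan, 23, grey), (DEN, Bo, 14, green), (DEN, Bo, 24, blue), (DEN, Bo, 28, blue), (DEN, Bo, 3, blue), (DEN, Fay, 14, green), (DEN, Fay, 24, blue), (DEN, Fay, 28, blue), (DEN, Fay, 3, blue), (DEN, Mo, 14, green), (DEN, Mo, 24, blue), (DEN, Mo, 28, blue), (DEN, Mo, 3, blue)}
Natural join on sname: {(DC, Dee, 15, grey, 36, Gamma), (DC, Dee, 18, blue, 36, Gamma), (DC, Dee, 23, grey, 36, Gamma), (DC, Yan, 15, grey, 26, Beta), (DC, Yan, 18, blue, 26, Beta), (DC, Yan, 23, grey, 26, Beta), (DEN, Bo, 14, green, 36, Echo), (DEN, Bo, 24, blue, 36, Echo), (DEN, Bo, 28, blue, 36, Echo), (DEN, Bo, 3, blue, 36, Echo), (DEN, Fay, 14, green, 30, Atlas), (DEN, Fay, 14, green, 39, Helix), (DEN, Fay, 24, blue, 30, Atlas), (DEN, Fay, 24, blue, 39, Helix), (DEN, Fay, 28, blue, 30, Atlas), (DEN, Fay, 28, blue, 39, Helix), (DEN, Fay, 3, blue, 30, Atlas), (DEN, Fay, 3, blue, 39, Helix)}
Selection qty < 18: {(DC, Dee, 15, grey, 36, Gamma), (DC, Yan, 15, grey, 26, Beta), (DEN, Bo, 14, green, 36, Echo), (DEN, Bo, 3, blue, 36, Echo), (DEN, Fay, 14, green, 30, Atlas), (DEN, Fay, 14, green, 39, Helix), (DEN, Fay, 3, blue, 30, Atlas), (DEN, Fay, 3, blue, 39, Helix)}
Keep only column(s) sname, pname, city (3 duplicate(s) eliminated): {(Bo, Echo, DEN), (Dee, Gamma, DC), (Fay, Atlas, DEN), (Fay, Helix, DEN), (Yan, Beta, DC)}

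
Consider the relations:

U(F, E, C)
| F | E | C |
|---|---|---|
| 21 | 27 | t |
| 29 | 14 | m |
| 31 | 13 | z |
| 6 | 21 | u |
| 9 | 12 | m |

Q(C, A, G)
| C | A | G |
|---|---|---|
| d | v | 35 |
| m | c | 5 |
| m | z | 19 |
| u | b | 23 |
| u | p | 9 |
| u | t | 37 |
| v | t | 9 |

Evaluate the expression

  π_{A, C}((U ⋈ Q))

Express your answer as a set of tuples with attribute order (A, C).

{(b, u), (c, m), (p, u), (t, u), (z, m)}

Natural join on C: {(29, 14, m, c, 5), (29, 14, m, z, 19), (6, 21, u, b, 23), (6, 21, u, p, 9), (6, 21, u, t, 37), (9, 12, m, c, 5), (9, 12, m, z, 19)}
Keep only column(s) A, C (2 duplicate(s) eliminated): {(b, u), (c, m), (p, u), (t, u), (z, m)}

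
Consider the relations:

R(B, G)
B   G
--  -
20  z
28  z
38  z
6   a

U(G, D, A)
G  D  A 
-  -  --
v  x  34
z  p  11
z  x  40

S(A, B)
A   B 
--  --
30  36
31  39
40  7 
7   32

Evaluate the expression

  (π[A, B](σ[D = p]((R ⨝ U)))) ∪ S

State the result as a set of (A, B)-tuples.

Natural join on G: {(20, z, p, 11), (20, z, x, 40), (28, z, p, 11), (28, z, x, 40), (38, z, p, 11), (38, z, x, 40)}
Filtering on D = p leaves {(20, z, p, 11), (28, z, p, 11), (38, z, p, 11)}.
Projecting to A, B: {(11, 20), (11, 28), (11, 38)}
Union: {(11, 20), (11, 28), (11, 38)} with {(30, 36), (31, 39), (40, 7), (7, 32)} → {(11, 20), (11, 28), (11, 38), (30, 36), (31, 39), (40, 7), (7, 32)}

{(11, 20), (11, 28), (11, 38), (30, 36), (31, 39), (40, 7), (7, 32)}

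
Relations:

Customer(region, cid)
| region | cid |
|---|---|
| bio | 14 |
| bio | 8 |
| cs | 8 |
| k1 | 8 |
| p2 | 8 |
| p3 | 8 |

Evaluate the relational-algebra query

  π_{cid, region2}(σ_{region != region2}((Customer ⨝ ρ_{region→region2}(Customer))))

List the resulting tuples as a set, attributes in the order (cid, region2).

{(8, bio), (8, cs), (8, k1), (8, p2), (8, p3)}

ρ[region→region2]: schema becomes (region2, cid); tuples unchanged.
Customer ⋈ ρ_{region→region2}(Customer) (natural join on cid): {(bio, 14, bio), (bio, 8, bio), (bio, 8, cs), (bio, 8, k1), (bio, 8, p2), (bio, 8, p3), (cs, 8, bio), (cs, 8, cs), (cs, 8, k1), (cs, 8, p2), (cs, 8, p3), (k1, 8, bio), (k1, 8, cs), (k1, 8, k1), (k1, 8, p2), (k1, 8, p3), (p2, 8, bio), (p2, 8, cs), (p2, 8, k1), (p2, 8, p2), (p2, 8, p3), (p3, 8, bio), (p3, 8, cs), (p3, 8, k1), (p3, 8, p2), (p3, 8, p3)}
σ[region != region2]: keep tuples satisfying region != region2 → {(bio, 8, cs), (bio, 8, k1), (bio, 8, p2), (bio, 8, p3), (cs, 8, bio), (cs, 8, k1), (cs, 8, p2), (cs, 8, p3), (k1, 8, bio), (k1, 8, cs), (k1, 8, p2), (k1, 8, p3), (p2, 8, bio), (p2, 8, cs), (p2, 8, k1), (p2, 8, p3), (p3, 8, bio), (p3, 8, cs), (p3, 8, k1), (p3, 8, p2)}
Keep only column(s) cid, region2 (15 duplicate(s) eliminated): {(8, bio), (8, cs), (8, k1), (8, p2), (8, p3)}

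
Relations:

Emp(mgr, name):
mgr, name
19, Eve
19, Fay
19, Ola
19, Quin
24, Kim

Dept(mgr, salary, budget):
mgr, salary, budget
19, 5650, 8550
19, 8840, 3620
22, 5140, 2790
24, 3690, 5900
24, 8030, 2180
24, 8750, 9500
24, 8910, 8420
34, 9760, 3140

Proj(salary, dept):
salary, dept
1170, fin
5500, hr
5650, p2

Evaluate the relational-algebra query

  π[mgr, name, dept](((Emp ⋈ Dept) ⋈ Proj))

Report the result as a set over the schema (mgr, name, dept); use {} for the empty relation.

{(19, Eve, p2), (19, Fay, p2), (19, Ola, p2), (19, Quin, p2)}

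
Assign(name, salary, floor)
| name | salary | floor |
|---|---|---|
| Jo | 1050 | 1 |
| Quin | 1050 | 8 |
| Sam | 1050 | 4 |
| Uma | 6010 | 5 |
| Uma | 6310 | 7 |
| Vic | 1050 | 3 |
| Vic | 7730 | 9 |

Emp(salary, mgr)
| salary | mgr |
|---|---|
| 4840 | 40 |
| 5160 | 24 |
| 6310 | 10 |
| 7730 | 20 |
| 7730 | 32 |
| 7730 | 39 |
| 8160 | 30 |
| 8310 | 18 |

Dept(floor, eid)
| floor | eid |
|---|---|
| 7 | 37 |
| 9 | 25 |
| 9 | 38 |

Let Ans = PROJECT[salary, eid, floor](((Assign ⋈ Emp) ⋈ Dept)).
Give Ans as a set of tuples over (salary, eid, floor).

Joining Assign and Emp on salary yields {(Uma, 6310, 7, 10), (Vic, 7730, 9, 20), (Vic, 7730, 9, 32), (Vic, 7730, 9, 39)}.
Joining (Assign ⋈ Emp) and Dept on floor yields {(Uma, 6310, 7, 10, 37), (Vic, 7730, 9, 20, 25), (Vic, 7730, 9, 20, 38), (Vic, 7730, 9, 32, 25), (Vic, 7730, 9, 32, 38), (Vic, 7730, 9, 39, 25), (Vic, 7730, 9, 39, 38)}.
Keep only column(s) salary, eid, floor (4 duplicate(s) eliminated): {(6310, 37, 7), (7730, 25, 9), (7730, 38, 9)}

{(6310, 37, 7), (7730, 25, 9), (7730, 38, 9)}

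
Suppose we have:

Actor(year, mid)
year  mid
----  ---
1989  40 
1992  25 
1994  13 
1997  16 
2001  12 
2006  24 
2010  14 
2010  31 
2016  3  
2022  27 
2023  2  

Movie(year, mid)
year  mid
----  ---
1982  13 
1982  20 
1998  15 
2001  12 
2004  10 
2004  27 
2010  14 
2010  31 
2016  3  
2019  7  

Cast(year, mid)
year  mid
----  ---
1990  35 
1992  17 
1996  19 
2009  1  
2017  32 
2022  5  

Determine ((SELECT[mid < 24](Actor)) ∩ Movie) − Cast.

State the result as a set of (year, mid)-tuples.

Selection mid < 24: {(1994, 13), (1997, 16), (2001, 12), (2010, 14), (2016, 3), (2023, 2)}
Taking the intersection: {(2001, 12), (2010, 14), (2016, 3)}
Taking the difference: {(2001, 12), (2010, 14), (2016, 3)}

{(2001, 12), (2010, 14), (2016, 3)}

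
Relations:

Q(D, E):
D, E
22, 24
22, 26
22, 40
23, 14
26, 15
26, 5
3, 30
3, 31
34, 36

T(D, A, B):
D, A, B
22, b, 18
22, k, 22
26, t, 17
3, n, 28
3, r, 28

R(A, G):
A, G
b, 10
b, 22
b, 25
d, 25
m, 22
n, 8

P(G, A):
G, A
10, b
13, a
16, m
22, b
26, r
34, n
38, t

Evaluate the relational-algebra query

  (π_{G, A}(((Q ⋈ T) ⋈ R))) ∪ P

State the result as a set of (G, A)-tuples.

{(10, b), (13, a), (16, m), (22, b), (25, b), (26, r), (34, n), (38, t), (8, n)}

Joining Q and T on D yields {(22, 24, b, 18), (22, 24, k, 22), (22, 26, b, 18), (22, 26, k, 22), (22, 40, b, 18), (22, 40, k, 22), (26, 15, t, 17), (26, 5, t, 17), (3, 30, n, 28), (3, 30, r, 28), (3, 31, n, 28), (3, 31, r, 28)}.
Joining (Q ⋈ T) and R on A yields {(22, 24, b, 18, 10), (22, 24, b, 18, 22), (22, 24, b, 18, 25), (22, 26, b, 18, 10), (22, 26, b, 18, 22), (22, 26, b, 18, 25), (22, 40, b, 18, 10), (22, 40, b, 18, 22), (22, 40, b, 18, 25), (3, 30, n, 28, 8), (3, 31, n, 28, 8)}.
Keep only column(s) G, A (7 duplicate(s) eliminated): {(10, b), (22, b), (25, b), (8, n)}
Taking the union: {(10, b), (13, a), (16, m), (22, b), (25, b), (26, r), (34, n), (38, t), (8, n)}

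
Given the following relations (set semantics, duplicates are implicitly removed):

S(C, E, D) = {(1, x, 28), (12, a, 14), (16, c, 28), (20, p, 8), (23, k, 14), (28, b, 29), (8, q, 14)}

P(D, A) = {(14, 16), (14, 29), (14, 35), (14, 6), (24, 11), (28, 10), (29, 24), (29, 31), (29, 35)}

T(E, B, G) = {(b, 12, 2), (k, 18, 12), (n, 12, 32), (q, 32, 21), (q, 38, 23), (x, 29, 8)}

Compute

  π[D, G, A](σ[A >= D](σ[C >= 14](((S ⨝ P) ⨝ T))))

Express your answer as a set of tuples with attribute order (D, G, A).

Joining S and P on D yields {(1, x, 28, 10), (12, a, 14, 16), (12, a, 14, 29), (12, a, 14, 35), (12, a, 14, 6), (16, c, 28, 10), (23, k, 14, 16), (23, k, 14, 29), (23, k, 14, 35), (23, k, 14, 6), (28, b, 29, 24), (28, b, 29, 31), (28, b, 29, 35), (8, q, 14, 16), (8, q, 14, 29), (8, q, 14, 35), (8, q, 14, 6)}.
Joining (S ⨝ P) and T on E yields {(1, x, 28, 10, 29, 8), (23, k, 14, 16, 18, 12), (23, k, 14, 29, 18, 12), (23, k, 14, 35, 18, 12), (23, k, 14, 6, 18, 12), (28, b, 29, 24, 12, 2), (28, b, 29, 31, 12, 2), (28, b, 29, 35, 12, 2), (8, q, 14, 16, 32, 21), (8, q, 14, 16, 38, 23), (8, q, 14, 29, 32, 21), (8, q, 14, 29, 38, 23), (8, q, 14, 35, 32, 21), (8, q, 14, 35, 38, 23), (8, q, 14, 6, 32, 21), (8, q, 14, 6, 38, 23)}.
Filtering on C >= 14 leaves {(23, k, 14, 16, 18, 12), (23, k, 14, 29, 18, 12), (23, k, 14, 35, 18, 12), (23, k, 14, 6, 18, 12), (28, b, 29, 24, 12, 2), (28, b, 29, 31, 12, 2), (28, b, 29, 35, 12, 2)}.
Filtering on A >= D leaves {(23, k, 14, 16, 18, 12), (23, k, 14, 29, 18, 12), (23, k, 14, 35, 18, 12), (28, b, 29, 31, 12, 2), (28, b, 29, 35, 12, 2)}.
Keep only column(s) D, G, A: {(14, 12, 16), (14, 12, 29), (14, 12, 35), (29, 2, 31), (29, 2, 35)}

{(14, 12, 16), (14, 12, 29), (14, 12, 35), (29, 2, 31), (29, 2, 35)}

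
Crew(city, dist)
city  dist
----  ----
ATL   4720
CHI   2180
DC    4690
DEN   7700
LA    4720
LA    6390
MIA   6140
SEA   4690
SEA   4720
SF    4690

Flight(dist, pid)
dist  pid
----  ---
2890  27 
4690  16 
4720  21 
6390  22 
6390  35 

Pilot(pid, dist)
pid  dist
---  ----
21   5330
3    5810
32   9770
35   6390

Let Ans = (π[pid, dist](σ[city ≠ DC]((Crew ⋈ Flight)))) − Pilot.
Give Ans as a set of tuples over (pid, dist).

{(16, 4690), (21, 4720), (22, 6390)}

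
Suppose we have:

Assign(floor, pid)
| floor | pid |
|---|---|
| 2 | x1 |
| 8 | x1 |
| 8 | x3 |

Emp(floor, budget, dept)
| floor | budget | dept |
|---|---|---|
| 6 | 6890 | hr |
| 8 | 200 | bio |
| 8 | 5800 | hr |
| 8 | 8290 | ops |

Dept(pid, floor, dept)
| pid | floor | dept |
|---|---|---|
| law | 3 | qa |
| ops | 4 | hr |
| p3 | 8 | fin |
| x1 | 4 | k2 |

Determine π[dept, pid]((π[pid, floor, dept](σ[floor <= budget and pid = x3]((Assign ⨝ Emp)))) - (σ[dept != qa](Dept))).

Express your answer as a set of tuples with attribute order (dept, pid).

{(bio, x3), (hr, x3), (ops, x3)}

Joining Assign and Emp on floor yields {(8, x1, 200, bio), (8, x1, 5800, hr), (8, x1, 8290, ops), (8, x3, 200, bio), (8, x3, 5800, hr), (8, x3, 8290, ops)}.
Filtering on floor <= budget and pid = x3 leaves {(8, x3, 200, bio), (8, x3, 5800, hr), (8, x3, 8290, ops)}.
Projecting to pid, floor, dept: {(x3, 8, bio), (x3, 8, hr), (x3, 8, ops)}
Filtering on dept != qa leaves {(ops, 4, hr), (p3, 8, fin), (x1, 4, k2)}.
Taking the difference: {(x3, 8, bio), (x3, 8, hr), (x3, 8, ops)}
Projecting to dept, pid: {(bio, x3), (hr, x3), (ops, x3)}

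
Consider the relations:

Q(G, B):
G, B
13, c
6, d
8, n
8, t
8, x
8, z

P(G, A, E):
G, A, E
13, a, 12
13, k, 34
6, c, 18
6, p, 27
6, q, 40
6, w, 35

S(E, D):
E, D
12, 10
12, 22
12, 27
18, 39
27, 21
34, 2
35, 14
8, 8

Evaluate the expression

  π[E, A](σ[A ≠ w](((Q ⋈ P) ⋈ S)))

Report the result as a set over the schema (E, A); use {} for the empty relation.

{(12, a), (18, c), (27, p), (34, k)}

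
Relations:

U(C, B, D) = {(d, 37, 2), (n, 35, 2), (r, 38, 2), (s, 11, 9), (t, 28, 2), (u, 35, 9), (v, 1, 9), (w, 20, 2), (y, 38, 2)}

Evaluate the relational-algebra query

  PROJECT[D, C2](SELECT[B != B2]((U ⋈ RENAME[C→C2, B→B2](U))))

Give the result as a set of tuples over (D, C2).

ρ[C→C2, B→B2]: schema becomes (C2, B2, D); tuples unchanged.
Joining U and RENAME[C→C2, B→B2](U) on D yields {(d, 37, 2, d, 37), (d, 37, 2, n, 35), (d, 37, 2, r, 38), (d, 37, 2, t, 28), (d, 37, 2, w, 20), (d, 37, 2, y, 38), (n, 35, 2, d, 37), (n, 35, 2, n, 35), (n, 35, 2, r, 38), (n, 35, 2, t, 28), (n, 35, 2, w, 20), (n, 35, 2, y, 38), (r, 38, 2, d, 37), (r, 38, 2, n, 35), (r, 38, 2, r, 38), (r, 38, 2, t, 28), (r, 38, 2, w, 20), (r, 38, 2, y, 38), (s, 11, 9, s, 11), (s, 11, 9, u, 35), (s, 11, 9, v, 1), (t, 28, 2, d, 37), (t, 28, 2, n, 35), (t, 28, 2, r, 38), (t, 28, 2, t, 28), (t, 28, 2, w, 20), (t, 28, 2, y, 38), (u, 35, 9, s, 11), (u, 35, 9, u, 35), (u, 35, 9, v, 1), (v, 1, 9, s, 11), (v, 1, 9, u, 35), (v, 1, 9, v, 1), (w, 20, 2, d, 37), (w, 20, 2, n, 35), (w, 20, 2, r, 38), (w, 20, 2, t, 28), (w, 20, 2, w, 20), (w, 20, 2, y, 38), (y, 38, 2, d, 37), (y, 38, 2, n, 35), (y, 38, 2, r, 38), (y, 38, 2, t, 28), (y, 38, 2, w, 20), (y, 38, 2, y, 38)}.
Filtering on B != B2 leaves {(d, 37, 2, n, 35), (d, 37, 2, r, 38), (d, 37, 2, t, 28), (d, 37, 2, w, 20), (d, 37, 2, y, 38), (n, 35, 2, d, 37), (n, 35, 2, r, 38), (n, 35, 2, t, 28), (n, 35, 2, w, 20), (n, 35, 2, y, 38), (r, 38, 2, d, 37), (r, 38, 2, n, 35), (r, 38, 2, t, 28), (r, 38, 2, w, 20), (s, 11, 9, u, 35), (s, 11, 9, v, 1), (t, 28, 2, d, 37), (t, 28, 2, n, 35), (t, 28, 2, r, 38), (t, 28, 2, w, 20), (t, 28, 2, y, 38), (u, 35, 9, s, 11), (u, 35, 9, v, 1), (v, 1, 9, s, 11), (v, 1, 9, u, 35), (w, 20, 2, d, 37), (w, 20, 2, n, 35), (w, 20, 2, r, 38), (w, 20, 2, t, 28), (w, 20, 2, y, 38), (y, 38, 2, d, 37), (y, 38, 2, n, 35), (y, 38, 2, t, 28), (y, 38, 2, w, 20)}.
π_{D, C2} gives {(2, d), (2, n), (2, r), (2, t), (2, w), (2, y), (9, s), (9, u), (9, v)} (25 duplicate(s) eliminated).

{(2, d), (2, n), (2, r), (2, t), (2, w), (2, y), (9, s), (9, u), (9, v)}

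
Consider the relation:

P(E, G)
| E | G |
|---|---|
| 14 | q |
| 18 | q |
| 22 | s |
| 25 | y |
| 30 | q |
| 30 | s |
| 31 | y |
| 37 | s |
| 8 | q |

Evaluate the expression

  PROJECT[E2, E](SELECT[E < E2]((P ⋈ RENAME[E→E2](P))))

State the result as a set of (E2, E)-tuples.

ρ[E→E2]: schema becomes (E2, G); tuples unchanged.
P ⋈ RENAME[E→E2](P) (natural join on G): {(14, q, 14), (14, q, 18), (14, q, 30), (14, q, 8), (18, q, 14), (18, q, 18), (18, q, 30), (18, q, 8), (22, s, 22), (22, s, 30), (22, s, 37), (25, y, 25), (25, y, 31), (30, q, 14), (30, q, 18), (30, q, 30), (30, q, 8), (30, s, 22), (30, s, 30), (30, s, 37), (31, y, 25), (31, y, 31), (37, s, 22), (37, s, 30), (37, s, 37), (8, q, 14), (8, q, 18), (8, q, 30), (8, q, 8)}
σ[E < E2]: keep tuples satisfying E < E2 → {(14, q, 18), (14, q, 30), (18, q, 30), (22, s, 30), (22, s, 37), (25, y, 31), (30, s, 37), (8, q, 14), (8, q, 18), (8, q, 30)}
π[E2, E]: project onto (E2, E) → {(14, 8), (18, 14), (18, 8), (30, 14), (30, 18), (30, 22), (30, 8), (31, 25), (37, 22), (37, 30)}

{(14, 8), (18, 14), (18, 8), (30, 14), (30, 18), (30, 22), (30, 8), (31, 25), (37, 22), (37, 30)}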